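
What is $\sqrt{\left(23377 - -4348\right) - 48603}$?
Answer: $i \sqrt{20878} \approx 144.49 i$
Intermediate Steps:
$\sqrt{\left(23377 - -4348\right) - 48603} = \sqrt{\left(23377 + 4348\right) - 48603} = \sqrt{27725 - 48603} = \sqrt{-20878} = i \sqrt{20878}$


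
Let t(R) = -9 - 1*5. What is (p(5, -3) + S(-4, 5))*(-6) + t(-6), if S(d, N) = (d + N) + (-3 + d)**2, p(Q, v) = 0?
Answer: -314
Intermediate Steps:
S(d, N) = N + d + (-3 + d)**2 (S(d, N) = (N + d) + (-3 + d)**2 = N + d + (-3 + d)**2)
t(R) = -14 (t(R) = -9 - 5 = -14)
(p(5, -3) + S(-4, 5))*(-6) + t(-6) = (0 + (5 - 4 + (-3 - 4)**2))*(-6) - 14 = (0 + (5 - 4 + (-7)**2))*(-6) - 14 = (0 + (5 - 4 + 49))*(-6) - 14 = (0 + 50)*(-6) - 14 = 50*(-6) - 14 = -300 - 14 = -314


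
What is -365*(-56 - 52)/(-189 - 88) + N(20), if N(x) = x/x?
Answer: -39143/277 ≈ -141.31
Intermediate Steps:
N(x) = 1
-365*(-56 - 52)/(-189 - 88) + N(20) = -365*(-56 - 52)/(-189 - 88) + 1 = -(-39420)/(-277) + 1 = -(-39420)*(-1)/277 + 1 = -365*108/277 + 1 = -39420/277 + 1 = -39143/277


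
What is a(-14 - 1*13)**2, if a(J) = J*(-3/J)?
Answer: 9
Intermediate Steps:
a(J) = -3
a(-14 - 1*13)**2 = (-3)**2 = 9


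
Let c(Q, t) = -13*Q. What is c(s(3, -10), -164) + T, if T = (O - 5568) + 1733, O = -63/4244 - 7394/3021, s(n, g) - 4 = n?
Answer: -50367303283/12821124 ≈ -3928.5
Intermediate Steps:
s(n, g) = 4 + n
O = -31570459/12821124 (O = -63*1/4244 - 7394*1/3021 = -63/4244 - 7394/3021 = -31570459/12821124 ≈ -2.4624)
T = -49200580999/12821124 (T = (-31570459/12821124 - 5568) + 1733 = -71419588891/12821124 + 1733 = -49200580999/12821124 ≈ -3837.5)
c(s(3, -10), -164) + T = -13*(4 + 3) - 49200580999/12821124 = -13*7 - 49200580999/12821124 = -91 - 49200580999/12821124 = -50367303283/12821124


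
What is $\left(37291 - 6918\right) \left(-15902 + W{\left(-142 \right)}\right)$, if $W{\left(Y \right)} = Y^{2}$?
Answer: $129449726$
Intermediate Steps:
$\left(37291 - 6918\right) \left(-15902 + W{\left(-142 \right)}\right) = \left(37291 - 6918\right) \left(-15902 + \left(-142\right)^{2}\right) = 30373 \left(-15902 + 20164\right) = 30373 \cdot 4262 = 129449726$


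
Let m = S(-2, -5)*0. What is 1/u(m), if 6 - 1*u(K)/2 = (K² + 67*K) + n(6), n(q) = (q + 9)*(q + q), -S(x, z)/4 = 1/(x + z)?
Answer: -1/348 ≈ -0.0028736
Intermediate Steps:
S(x, z) = -4/(x + z)
n(q) = 2*q*(9 + q) (n(q) = (9 + q)*(2*q) = 2*q*(9 + q))
m = 0 (m = -4/(-2 - 5)*0 = -4/(-7)*0 = -4*(-⅐)*0 = (4/7)*0 = 0)
u(K) = -348 - 134*K - 2*K² (u(K) = 12 - 2*((K² + 67*K) + 2*6*(9 + 6)) = 12 - 2*((K² + 67*K) + 2*6*15) = 12 - 2*((K² + 67*K) + 180) = 12 - 2*(180 + K² + 67*K) = 12 + (-360 - 134*K - 2*K²) = -348 - 134*K - 2*K²)
1/u(m) = 1/(-348 - 134*0 - 2*0²) = 1/(-348 + 0 - 2*0) = 1/(-348 + 0 + 0) = 1/(-348) = -1/348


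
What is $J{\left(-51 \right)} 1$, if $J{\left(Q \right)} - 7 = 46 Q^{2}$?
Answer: $119653$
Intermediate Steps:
$J{\left(Q \right)} = 7 + 46 Q^{2}$
$J{\left(-51 \right)} 1 = \left(7 + 46 \left(-51\right)^{2}\right) 1 = \left(7 + 46 \cdot 2601\right) 1 = \left(7 + 119646\right) 1 = 119653 \cdot 1 = 119653$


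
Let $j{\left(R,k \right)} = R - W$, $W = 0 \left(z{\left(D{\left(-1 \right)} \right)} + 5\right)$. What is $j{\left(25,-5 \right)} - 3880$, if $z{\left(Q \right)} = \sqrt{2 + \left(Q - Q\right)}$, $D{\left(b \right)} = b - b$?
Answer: $-3855$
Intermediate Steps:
$D{\left(b \right)} = 0$
$z{\left(Q \right)} = \sqrt{2}$ ($z{\left(Q \right)} = \sqrt{2 + 0} = \sqrt{2}$)
$W = 0$ ($W = 0 \left(\sqrt{2} + 5\right) = 0 \left(5 + \sqrt{2}\right) = 0$)
$j{\left(R,k \right)} = R$ ($j{\left(R,k \right)} = R - 0 = R + 0 = R$)
$j{\left(25,-5 \right)} - 3880 = 25 - 3880 = -3855$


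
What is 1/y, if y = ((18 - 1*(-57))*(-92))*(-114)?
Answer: 1/786600 ≈ 1.2713e-6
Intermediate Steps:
y = 786600 (y = ((18 + 57)*(-92))*(-114) = (75*(-92))*(-114) = -6900*(-114) = 786600)
1/y = 1/786600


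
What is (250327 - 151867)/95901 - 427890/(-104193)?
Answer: 335254390/65308581 ≈ 5.1334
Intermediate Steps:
(250327 - 151867)/95901 - 427890/(-104193) = 98460*(1/95901) - 427890*(-1/104193) = 32820/31967 + 8390/2043 = 335254390/65308581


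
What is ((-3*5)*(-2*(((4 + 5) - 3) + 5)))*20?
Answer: 6600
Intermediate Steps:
((-3*5)*(-2*(((4 + 5) - 3) + 5)))*20 = -(-30)*((9 - 3) + 5)*20 = -(-30)*(6 + 5)*20 = -(-30)*11*20 = -15*(-22)*20 = 330*20 = 6600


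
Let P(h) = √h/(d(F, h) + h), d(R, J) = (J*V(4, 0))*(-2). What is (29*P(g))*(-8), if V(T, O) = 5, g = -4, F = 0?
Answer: -116*I/9 ≈ -12.889*I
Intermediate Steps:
d(R, J) = -10*J (d(R, J) = (J*5)*(-2) = (5*J)*(-2) = -10*J)
P(h) = -1/(9*√h) (P(h) = √h/(-10*h + h) = √h/((-9*h)) = (-1/(9*h))*√h = -1/(9*√h))
(29*P(g))*(-8) = (29*(-(-1)*I/18))*(-8) = (29*(I/18))*(-8) = (29*I/18)*(-8) = -116*I/9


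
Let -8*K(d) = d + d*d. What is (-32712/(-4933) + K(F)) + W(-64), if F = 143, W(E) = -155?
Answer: -13429445/4933 ≈ -2722.4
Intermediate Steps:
K(d) = -d/8 - d²/8 (K(d) = -(d + d*d)/8 = -(d + d²)/8 = -d/8 - d²/8)
(-32712/(-4933) + K(F)) + W(-64) = (-32712/(-4933) - ⅛*143*(1 + 143)) - 155 = (-32712*(-1/4933) - ⅛*143*144) - 155 = (32712/4933 - 2574) - 155 = -12664830/4933 - 155 = -13429445/4933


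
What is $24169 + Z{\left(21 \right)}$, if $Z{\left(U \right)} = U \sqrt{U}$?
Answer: $24169 + 21 \sqrt{21} \approx 24265.0$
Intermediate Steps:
$Z{\left(U \right)} = U^{\frac{3}{2}}$
$24169 + Z{\left(21 \right)} = 24169 + 21^{\frac{3}{2}} = 24169 + 21 \sqrt{21}$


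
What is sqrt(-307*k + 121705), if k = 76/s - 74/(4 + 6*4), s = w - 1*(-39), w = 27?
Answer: sqrt(26074925646)/462 ≈ 349.52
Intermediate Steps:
s = 66 (s = 27 - 1*(-39) = 27 + 39 = 66)
k = -689/462 (k = 76/66 - 74/(4 + 6*4) = 76*(1/66) - 74/(4 + 24) = 38/33 - 74/28 = 38/33 - 74*1/28 = 38/33 - 37/14 = -689/462 ≈ -1.4913)
sqrt(-307*k + 121705) = sqrt(-307*(-689/462) + 121705) = sqrt(211523/462 + 121705) = sqrt(56439233/462) = sqrt(26074925646)/462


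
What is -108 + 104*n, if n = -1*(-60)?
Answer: 6132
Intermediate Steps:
n = 60
-108 + 104*n = -108 + 104*60 = -108 + 6240 = 6132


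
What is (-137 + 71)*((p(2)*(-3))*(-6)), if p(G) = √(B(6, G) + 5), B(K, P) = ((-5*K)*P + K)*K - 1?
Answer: -9504*I*√5 ≈ -21252.0*I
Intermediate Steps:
B(K, P) = -1 + K*(K - 5*K*P) (B(K, P) = (-5*K*P + K)*K - 1 = (K - 5*K*P)*K - 1 = K*(K - 5*K*P) - 1 = -1 + K*(K - 5*K*P))
p(G) = √(40 - 180*G) (p(G) = √((-1 + 6² - 5*G*6²) + 5) = √((-1 + 36 - 5*G*36) + 5) = √((-1 + 36 - 180*G) + 5) = √((35 - 180*G) + 5) = √(40 - 180*G))
(-137 + 71)*((p(2)*(-3))*(-6)) = (-137 + 71)*(((2*√(10 - 45*2))*(-3))*(-6)) = -66*(2*√(10 - 90))*(-3)*(-6) = -66*(2*√(-80))*(-3)*(-6) = -66*(2*(4*I*√5))*(-3)*(-6) = -66*(8*I*√5)*(-3)*(-6) = -66*(-24*I*√5)*(-6) = -9504*I*√5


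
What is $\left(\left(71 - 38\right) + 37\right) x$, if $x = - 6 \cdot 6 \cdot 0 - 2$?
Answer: $-140$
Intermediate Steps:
$x = -2$ ($x = \left(-6\right) 0 - 2 = 0 - 2 = -2$)
$\left(\left(71 - 38\right) + 37\right) x = \left(\left(71 - 38\right) + 37\right) \left(-2\right) = \left(33 + 37\right) \left(-2\right) = 70 \left(-2\right) = -140$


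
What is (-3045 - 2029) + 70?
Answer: -5004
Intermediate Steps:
(-3045 - 2029) + 70 = -5074 + 70 = -5004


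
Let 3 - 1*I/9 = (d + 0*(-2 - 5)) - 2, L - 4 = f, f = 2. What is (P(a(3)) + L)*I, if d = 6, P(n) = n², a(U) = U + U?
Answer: -378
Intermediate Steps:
a(U) = 2*U
L = 6 (L = 4 + 2 = 6)
I = -9 (I = 27 - 9*((6 + 0*(-2 - 5)) - 2) = 27 - 9*((6 + 0*(-7)) - 2) = 27 - 9*((6 + 0) - 2) = 27 - 9*(6 - 2) = 27 - 9*4 = 27 - 36 = -9)
(P(a(3)) + L)*I = ((2*3)² + 6)*(-9) = (6² + 6)*(-9) = (36 + 6)*(-9) = 42*(-9) = -378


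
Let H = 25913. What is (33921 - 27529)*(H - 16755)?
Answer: 58537936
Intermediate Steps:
(33921 - 27529)*(H - 16755) = (33921 - 27529)*(25913 - 16755) = 6392*9158 = 58537936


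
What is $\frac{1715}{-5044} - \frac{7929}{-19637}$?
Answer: $\frac{6316421}{99049028} \approx 0.063771$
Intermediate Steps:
$\frac{1715}{-5044} - \frac{7929}{-19637} = 1715 \left(- \frac{1}{5044}\right) - - \frac{7929}{19637} = - \frac{1715}{5044} + \frac{7929}{19637} = \frac{6316421}{99049028}$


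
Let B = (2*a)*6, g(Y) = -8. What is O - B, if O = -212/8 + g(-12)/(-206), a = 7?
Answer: -22755/206 ≈ -110.46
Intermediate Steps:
B = 84 (B = (2*7)*6 = 14*6 = 84)
O = -5451/206 (O = -212/8 - 8/(-206) = -212*1/8 - 8*(-1/206) = -53/2 + 4/103 = -5451/206 ≈ -26.461)
O - B = -5451/206 - 1*84 = -5451/206 - 84 = -22755/206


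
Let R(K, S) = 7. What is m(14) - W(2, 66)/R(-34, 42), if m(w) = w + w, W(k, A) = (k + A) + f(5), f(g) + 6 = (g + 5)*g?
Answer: 12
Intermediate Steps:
f(g) = -6 + g*(5 + g) (f(g) = -6 + (g + 5)*g = -6 + (5 + g)*g = -6 + g*(5 + g))
W(k, A) = 44 + A + k (W(k, A) = (k + A) + (-6 + 5² + 5*5) = (A + k) + (-6 + 25 + 25) = (A + k) + 44 = 44 + A + k)
m(w) = 2*w
m(14) - W(2, 66)/R(-34, 42) = 2*14 - (44 + 66 + 2)/7 = 28 - 112/7 = 28 - 1*16 = 28 - 16 = 12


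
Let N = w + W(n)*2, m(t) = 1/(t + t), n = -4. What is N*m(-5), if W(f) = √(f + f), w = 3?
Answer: -3/10 - 2*I*√2/5 ≈ -0.3 - 0.56569*I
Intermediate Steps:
W(f) = √2*√f (W(f) = √(2*f) = √2*√f)
m(t) = 1/(2*t)
N = 3 + 4*I*√2 (N = 3 + (√2*√(-4))*2 = 3 + (√2*(2*I))*2 = 3 + (2*I*√2)*2 = 3 + 4*I*√2 ≈ 3.0 + 5.6569*I)
N*m(-5) = (3 + 4*I*√2)*((½)/(-5)) = (3 + 4*I*√2)*((½)*(-⅕)) = (3 + 4*I*√2)*(-⅒) = -3/10 - 2*I*√2/5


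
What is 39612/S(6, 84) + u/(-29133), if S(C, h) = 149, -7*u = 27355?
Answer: 8082190667/30385719 ≈ 265.99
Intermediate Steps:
u = -27355/7 (u = -⅐*27355 = -27355/7 ≈ -3907.9)
39612/S(6, 84) + u/(-29133) = 39612/149 - 27355/7/(-29133) = 39612*(1/149) - 27355/7*(-1/29133) = 39612/149 + 27355/203931 = 8082190667/30385719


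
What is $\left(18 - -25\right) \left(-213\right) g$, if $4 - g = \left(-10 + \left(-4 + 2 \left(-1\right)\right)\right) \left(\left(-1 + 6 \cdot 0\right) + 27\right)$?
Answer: $-3846780$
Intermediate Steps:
$g = 420$ ($g = 4 - \left(-10 + \left(-4 + 2 \left(-1\right)\right)\right) \left(\left(-1 + 6 \cdot 0\right) + 27\right) = 4 - \left(-10 - 6\right) \left(\left(-1 + 0\right) + 27\right) = 4 - \left(-10 - 6\right) \left(-1 + 27\right) = 4 - \left(-16\right) 26 = 4 - -416 = 4 + 416 = 420$)
$\left(18 - -25\right) \left(-213\right) g = \left(18 - -25\right) \left(-213\right) 420 = \left(18 + 25\right) \left(-213\right) 420 = 43 \left(-213\right) 420 = \left(-9159\right) 420 = -3846780$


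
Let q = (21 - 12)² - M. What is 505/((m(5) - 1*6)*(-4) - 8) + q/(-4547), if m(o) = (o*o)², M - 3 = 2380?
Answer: 3421933/11294748 ≈ 0.30297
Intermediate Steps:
M = 2383 (M = 3 + 2380 = 2383)
m(o) = o⁴ (m(o) = (o²)² = o⁴)
q = -2302 (q = (21 - 12)² - 1*2383 = 9² - 2383 = 81 - 2383 = -2302)
505/((m(5) - 1*6)*(-4) - 8) + q/(-4547) = 505/((5⁴ - 1*6)*(-4) - 8) - 2302/(-4547) = 505/((625 - 6)*(-4) - 8) - 2302*(-1/4547) = 505/(619*(-4) - 8) + 2302/4547 = 505/(-2476 - 8) + 2302/4547 = 505/(-2484) + 2302/4547 = 505*(-1/2484) + 2302/4547 = -505/2484 + 2302/4547 = 3421933/11294748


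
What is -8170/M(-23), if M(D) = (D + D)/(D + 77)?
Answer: 220590/23 ≈ 9590.9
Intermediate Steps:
M(D) = 2*D/(77 + D) (M(D) = (2*D)/(77 + D) = 2*D/(77 + D))
-8170/M(-23) = -8170/(2*(-23)/(77 - 23)) = -8170/(2*(-23)/54) = -8170/(2*(-23)*(1/54)) = -8170/(-23/27) = -8170*(-27/23) = 220590/23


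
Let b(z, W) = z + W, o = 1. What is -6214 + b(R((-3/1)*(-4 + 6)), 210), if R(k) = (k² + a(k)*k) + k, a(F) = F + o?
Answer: -5944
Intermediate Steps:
a(F) = 1 + F (a(F) = F + 1 = 1 + F)
R(k) = k + k² + k*(1 + k) (R(k) = (k² + (1 + k)*k) + k = (k² + k*(1 + k)) + k = k + k² + k*(1 + k))
b(z, W) = W + z
-6214 + b(R((-3/1)*(-4 + 6)), 210) = -6214 + (210 + 2*((-3/1)*(-4 + 6))*(1 + (-3/1)*(-4 + 6))) = -6214 + (210 + 2*(-3*1*2)*(1 - 3*1*2)) = -6214 + (210 + 2*(-3*2)*(1 - 3*2)) = -6214 + (210 + 2*(-6)*(1 - 6)) = -6214 + (210 + 2*(-6)*(-5)) = -6214 + (210 + 60) = -6214 + 270 = -5944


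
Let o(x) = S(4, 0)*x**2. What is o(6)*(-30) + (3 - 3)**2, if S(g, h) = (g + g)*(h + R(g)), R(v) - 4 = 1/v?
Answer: -36720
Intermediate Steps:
R(v) = 4 + 1/v
S(g, h) = 2*g*(4 + h + 1/g) (S(g, h) = (g + g)*(h + (4 + 1/g)) = (2*g)*(4 + h + 1/g) = 2*g*(4 + h + 1/g))
o(x) = 34*x**2 (o(x) = (2 + 8*4 + 2*4*0)*x**2 = (2 + 32 + 0)*x**2 = 34*x**2)
o(6)*(-30) + (3 - 3)**2 = (34*6**2)*(-30) + (3 - 3)**2 = (34*36)*(-30) + 0**2 = 1224*(-30) + 0 = -36720 + 0 = -36720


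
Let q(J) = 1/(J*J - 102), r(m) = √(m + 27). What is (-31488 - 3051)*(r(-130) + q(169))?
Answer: -34539/28459 - 34539*I*√103 ≈ -1.2136 - 3.5053e+5*I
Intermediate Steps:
r(m) = √(27 + m)
q(J) = 1/(-102 + J²) (q(J) = 1/(J² - 102) = 1/(-102 + J²))
(-31488 - 3051)*(r(-130) + q(169)) = (-31488 - 3051)*(√(27 - 130) + 1/(-102 + 169²)) = -34539*(√(-103) + 1/(-102 + 28561)) = -34539*(I*√103 + 1/28459) = -34539*(1/28459 + I*√103) = -34539/28459 - 34539*I*√103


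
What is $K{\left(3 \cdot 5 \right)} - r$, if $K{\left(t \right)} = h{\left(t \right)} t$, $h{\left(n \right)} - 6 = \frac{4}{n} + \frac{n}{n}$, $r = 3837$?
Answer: $-3728$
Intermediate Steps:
$h{\left(n \right)} = 7 + \frac{4}{n}$ ($h{\left(n \right)} = 6 + \left(\frac{4}{n} + \frac{n}{n}\right) = 6 + \left(\frac{4}{n} + 1\right) = 6 + \left(1 + \frac{4}{n}\right) = 7 + \frac{4}{n}$)
$K{\left(t \right)} = t \left(7 + \frac{4}{t}\right)$ ($K{\left(t \right)} = \left(7 + \frac{4}{t}\right) t = t \left(7 + \frac{4}{t}\right)$)
$K{\left(3 \cdot 5 \right)} - r = \left(4 + 7 \cdot 3 \cdot 5\right) - 3837 = \left(4 + 7 \cdot 15\right) - 3837 = \left(4 + 105\right) - 3837 = 109 - 3837 = -3728$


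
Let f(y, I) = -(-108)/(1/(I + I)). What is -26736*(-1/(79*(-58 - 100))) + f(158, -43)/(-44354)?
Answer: -267478932/138406657 ≈ -1.9326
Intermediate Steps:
f(y, I) = 216*I (f(y, I) = -(-108)/(1/(2*I)) = -(-108)*2*I = -(-216)*I = 216*I)
-26736*(-1/(79*(-58 - 100))) + f(158, -43)/(-44354) = -26736*(-1/(79*(-58 - 100))) + (216*(-43))/(-44354) = -26736/((-158*(-79))) - 9288*(-1/44354) = -26736/12482 + 4644/22177 = -26736*1/12482 + 4644/22177 = -13368/6241 + 4644/22177 = -267478932/138406657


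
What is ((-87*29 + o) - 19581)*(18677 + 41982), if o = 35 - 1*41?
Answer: -1341170490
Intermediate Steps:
o = -6 (o = 35 - 41 = -6)
((-87*29 + o) - 19581)*(18677 + 41982) = ((-87*29 - 6) - 19581)*(18677 + 41982) = ((-2523 - 6) - 19581)*60659 = (-2529 - 19581)*60659 = -22110*60659 = -1341170490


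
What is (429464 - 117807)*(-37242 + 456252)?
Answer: 130587399570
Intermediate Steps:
(429464 - 117807)*(-37242 + 456252) = 311657*419010 = 130587399570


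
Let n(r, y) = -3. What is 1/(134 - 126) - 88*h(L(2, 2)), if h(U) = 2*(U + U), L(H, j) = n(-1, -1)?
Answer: 8449/8 ≈ 1056.1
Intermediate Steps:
L(H, j) = -3
h(U) = 4*U (h(U) = 2*(2*U) = 4*U)
1/(134 - 126) - 88*h(L(2, 2)) = 1/(134 - 126) - 352*(-3) = 1/8 - 88*(-12) = 1/8 + 1056 = 8449/8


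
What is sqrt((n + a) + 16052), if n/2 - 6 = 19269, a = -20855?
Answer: sqrt(33747) ≈ 183.70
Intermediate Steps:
n = 38550 (n = 12 + 2*19269 = 12 + 38538 = 38550)
sqrt((n + a) + 16052) = sqrt((38550 - 20855) + 16052) = sqrt(17695 + 16052) = sqrt(33747)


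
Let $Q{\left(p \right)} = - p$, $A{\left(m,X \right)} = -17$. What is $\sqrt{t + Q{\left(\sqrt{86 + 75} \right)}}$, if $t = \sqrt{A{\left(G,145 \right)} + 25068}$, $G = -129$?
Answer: $\sqrt{\sqrt{25051} - \sqrt{161}} \approx 12.066$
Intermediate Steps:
$t = \sqrt{25051}$ ($t = \sqrt{-17 + 25068} = \sqrt{25051} \approx 158.28$)
$\sqrt{t + Q{\left(\sqrt{86 + 75} \right)}} = \sqrt{\sqrt{25051} - \sqrt{86 + 75}} = \sqrt{\sqrt{25051} - \sqrt{161}}$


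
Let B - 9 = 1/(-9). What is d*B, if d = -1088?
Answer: -87040/9 ≈ -9671.1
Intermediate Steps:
B = 80/9 (B = 9 + 1/(-9) = 9 - ⅑ = 80/9 ≈ 8.8889)
d*B = -1088*80/9 = -87040/9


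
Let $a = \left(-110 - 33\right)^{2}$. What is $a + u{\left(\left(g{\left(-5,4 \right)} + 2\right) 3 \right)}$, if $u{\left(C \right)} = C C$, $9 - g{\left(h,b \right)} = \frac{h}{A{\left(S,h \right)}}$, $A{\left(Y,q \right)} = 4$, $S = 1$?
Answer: $\frac{348793}{16} \approx 21800.0$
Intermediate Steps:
$g{\left(h,b \right)} = 9 - \frac{h}{4}$
$u{\left(C \right)} = C^{2}$
$a = 20449$ ($a = \left(-143\right)^{2} = 20449$)
$a + u{\left(\left(g{\left(-5,4 \right)} + 2\right) 3 \right)} = 20449 + \left(\left(\left(9 - - \frac{5}{4}\right) + 2\right) 3\right)^{2} = 20449 + \left(\left(\left(9 + \frac{5}{4}\right) + 2\right) 3\right)^{2} = 20449 + \left(\left(\frac{41}{4} + 2\right) 3\right)^{2} = 20449 + \left(\frac{49}{4} \cdot 3\right)^{2} = 20449 + \left(\frac{147}{4}\right)^{2} = 20449 + \frac{21609}{16} = \frac{348793}{16}$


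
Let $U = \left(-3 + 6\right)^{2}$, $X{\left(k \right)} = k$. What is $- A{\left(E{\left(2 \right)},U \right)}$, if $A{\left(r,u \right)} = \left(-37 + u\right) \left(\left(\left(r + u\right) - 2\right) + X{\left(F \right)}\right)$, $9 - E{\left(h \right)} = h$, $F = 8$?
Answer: $616$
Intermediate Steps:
$E{\left(h \right)} = 9 - h$
$U = 9$ ($U = 3^{2} = 9$)
$A{\left(r,u \right)} = \left(-37 + u\right) \left(6 + r + u\right)$ ($A{\left(r,u \right)} = \left(-37 + u\right) \left(\left(\left(r + u\right) - 2\right) + 8\right) = \left(-37 + u\right) \left(\left(-2 + r + u\right) + 8\right) = \left(-37 + u\right) \left(6 + r + u\right)$)
$- A{\left(E{\left(2 \right)},U \right)} = - (-222 + 9^{2} - 37 \left(9 - 2\right) - 279 + \left(9 - 2\right) 9) = - (-222 + 81 - 37 \left(9 - 2\right) - 279 + \left(9 - 2\right) 9) = - (-222 + 81 - 259 - 279 + 7 \cdot 9) = - (-222 + 81 - 259 - 279 + 63) = \left(-1\right) \left(-616\right) = 616$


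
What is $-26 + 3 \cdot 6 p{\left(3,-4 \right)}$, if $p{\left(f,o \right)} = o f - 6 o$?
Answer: $190$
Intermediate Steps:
$p{\left(f,o \right)} = - 6 o + f o$ ($p{\left(f,o \right)} = f o - 6 o = - 6 o + f o$)
$-26 + 3 \cdot 6 p{\left(3,-4 \right)} = -26 + 3 \cdot 6 \left(- 4 \left(-6 + 3\right)\right) = -26 + 18 \left(\left(-4\right) \left(-3\right)\right) = -26 + 18 \cdot 12 = -26 + 216 = 190$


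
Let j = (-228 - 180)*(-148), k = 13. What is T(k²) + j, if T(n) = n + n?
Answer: 60722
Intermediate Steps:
T(n) = 2*n
j = 60384 (j = -408*(-148) = 60384)
T(k²) + j = 2*13² + 60384 = 2*169 + 60384 = 338 + 60384 = 60722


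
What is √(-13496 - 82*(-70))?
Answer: 2*I*√1939 ≈ 88.068*I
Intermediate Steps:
√(-13496 - 82*(-70)) = √(-13496 + 5740) = √(-7756) = 2*I*√1939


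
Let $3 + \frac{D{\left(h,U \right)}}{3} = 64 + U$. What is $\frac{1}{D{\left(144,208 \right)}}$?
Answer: $\frac{1}{807} \approx 0.0012392$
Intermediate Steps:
$D{\left(h,U \right)} = 183 + 3 U$ ($D{\left(h,U \right)} = -9 + 3 \left(64 + U\right) = -9 + \left(192 + 3 U\right) = 183 + 3 U$)
$\frac{1}{D{\left(144,208 \right)}} = \frac{1}{183 + 3 \cdot 208} = \frac{1}{183 + 624} = \frac{1}{807}$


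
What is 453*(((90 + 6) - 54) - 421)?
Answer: -171687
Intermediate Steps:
453*(((90 + 6) - 54) - 421) = 453*((96 - 54) - 421) = 453*(42 - 421) = 453*(-379) = -171687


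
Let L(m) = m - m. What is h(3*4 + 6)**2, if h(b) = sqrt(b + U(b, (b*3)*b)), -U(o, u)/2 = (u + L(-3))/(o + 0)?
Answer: -90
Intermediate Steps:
L(m) = 0
U(o, u) = -2*u/o (U(o, u) = -2*(u + 0)/(o + 0) = -2*u/o)
h(b) = sqrt(5)*sqrt(-b) (h(b) = sqrt(b - 2*(b*3)*b/b) = sqrt(b - 2*(3*b)*b/b) = sqrt(b - 2*3*b**2/b) = sqrt(b - 6*b) = sqrt(-5*b) = sqrt(5)*sqrt(-b))
h(3*4 + 6)**2 = (sqrt(5)*sqrt(-(3*4 + 6)))**2 = (sqrt(5)*sqrt(-(12 + 6)))**2 = (sqrt(5)*sqrt(-1*18))**2 = (sqrt(5)*sqrt(-18))**2 = (sqrt(5)*(3*I*sqrt(2)))**2 = (3*I*sqrt(10))**2 = -90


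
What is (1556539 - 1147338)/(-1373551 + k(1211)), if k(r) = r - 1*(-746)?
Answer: -409201/1371594 ≈ -0.29834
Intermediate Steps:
k(r) = 746 + r (k(r) = r + 746 = 746 + r)
(1556539 - 1147338)/(-1373551 + k(1211)) = (1556539 - 1147338)/(-1373551 + (746 + 1211)) = 409201/(-1373551 + 1957) = 409201/(-1371594) = 409201*(-1/1371594) = -409201/1371594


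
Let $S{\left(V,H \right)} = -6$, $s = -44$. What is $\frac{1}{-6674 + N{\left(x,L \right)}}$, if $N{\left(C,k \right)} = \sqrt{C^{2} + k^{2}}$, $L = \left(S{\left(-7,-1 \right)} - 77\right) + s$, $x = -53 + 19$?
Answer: $- \frac{6674}{44524991} - \frac{\sqrt{17285}}{44524991} \approx -0.00015285$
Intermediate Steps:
$x = -34$
$L = -127$ ($L = \left(-6 - 77\right) - 44 = -83 - 44 = -127$)
$\frac{1}{-6674 + N{\left(x,L \right)}} = \frac{1}{-6674 + \sqrt{\left(-34\right)^{2} + \left(-127\right)^{2}}} = \frac{1}{-6674 + \sqrt{1156 + 16129}} = \frac{1}{-6674 + \sqrt{17285}}$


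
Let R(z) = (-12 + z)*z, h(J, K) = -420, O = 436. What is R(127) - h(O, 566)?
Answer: 15025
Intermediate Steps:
R(z) = z*(-12 + z)
R(127) - h(O, 566) = 127*(-12 + 127) - 1*(-420) = 127*115 + 420 = 14605 + 420 = 15025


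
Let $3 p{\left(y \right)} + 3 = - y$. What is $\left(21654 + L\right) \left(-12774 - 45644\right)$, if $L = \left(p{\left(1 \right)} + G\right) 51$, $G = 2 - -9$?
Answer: $-1293783446$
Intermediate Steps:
$G = 11$ ($G = 2 + 9 = 11$)
$p{\left(y \right)} = -1 - \frac{y}{3}$ ($p{\left(y \right)} = -1 + \frac{\left(-1\right) y}{3} = -1 - \frac{y}{3}$)
$L = 493$ ($L = \left(\left(-1 - \frac{1}{3}\right) + 11\right) 51 = \left(- \frac{4}{3} + 11\right) 51 = \frac{29}{3} \cdot 51 = 493$)
$\left(21654 + L\right) \left(-12774 - 45644\right) = \left(21654 + 493\right) \left(-12774 - 45644\right) = 22147 \left(-58418\right) = -1293783446$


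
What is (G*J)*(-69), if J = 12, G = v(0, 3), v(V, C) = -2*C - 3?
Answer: 7452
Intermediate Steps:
v(V, C) = -3 - 2*C
G = -9 (G = -3 - 2*3 = -3 - 6 = -9)
(G*J)*(-69) = -9*12*(-69) = -108*(-69) = 7452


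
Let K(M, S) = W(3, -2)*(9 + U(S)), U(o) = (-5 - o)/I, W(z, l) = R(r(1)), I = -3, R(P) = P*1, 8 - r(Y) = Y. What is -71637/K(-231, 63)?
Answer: -214911/665 ≈ -323.17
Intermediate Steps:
r(Y) = 8 - Y
R(P) = P
W(z, l) = 7 (W(z, l) = 8 - 1*1 = 8 - 1 = 7)
U(o) = 5/3 + o/3 (U(o) = (-5 - o)/(-3) = (-5 - o)*(-1/3) = 5/3 + o/3)
K(M, S) = 224/3 + 7*S/3 (K(M, S) = 7*(9 + (5/3 + S/3)) = 7*(32/3 + S/3) = 224/3 + 7*S/3)
-71637/K(-231, 63) = -71637/(224/3 + (7/3)*63) = -71637/(224/3 + 147) = -71637/665/3 = -71637*3/665 = -214911/665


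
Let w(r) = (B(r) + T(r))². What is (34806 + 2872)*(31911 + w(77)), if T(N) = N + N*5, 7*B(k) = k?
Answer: 9632003920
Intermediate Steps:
B(k) = k/7
T(N) = 6*N (T(N) = N + 5*N = 6*N)
w(r) = 1849*r²/49 (w(r) = (r/7 + 6*r)² = (43*r/7)² = 1849*r²/49)
(34806 + 2872)*(31911 + w(77)) = (34806 + 2872)*(31911 + (1849/49)*77²) = 37678*(31911 + (1849/49)*5929) = 37678*(31911 + 223729) = 37678*255640 = 9632003920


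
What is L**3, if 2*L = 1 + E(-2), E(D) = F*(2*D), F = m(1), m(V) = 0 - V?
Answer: 125/8 ≈ 15.625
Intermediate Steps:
m(V) = -V
F = -1 (F = -1*1 = -1)
E(D) = -2*D
L = 5/2 (L = (1 - 2*(-2))/2 = (1 + 4)/2 = (1/2)*5 = 5/2 ≈ 2.5000)
L**3 = (5/2)**3 = 125/8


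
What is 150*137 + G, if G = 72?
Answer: 20622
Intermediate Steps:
150*137 + G = 150*137 + 72 = 20550 + 72 = 20622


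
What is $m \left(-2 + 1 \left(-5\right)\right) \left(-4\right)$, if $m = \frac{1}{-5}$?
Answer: $- \frac{28}{5} \approx -5.6$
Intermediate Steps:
$m = - \frac{1}{5} \approx -0.2$
$m \left(-2 + 1 \left(-5\right)\right) \left(-4\right) = - \frac{-2 + 1 \left(-5\right)}{5} \left(-4\right) = - \frac{-2 - 5}{5} \left(-4\right) = \left(- \frac{1}{5}\right) \left(-7\right) \left(-4\right) = \frac{7}{5} \left(-4\right) = - \frac{28}{5}$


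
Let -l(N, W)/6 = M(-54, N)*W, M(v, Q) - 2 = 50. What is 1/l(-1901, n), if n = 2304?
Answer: -1/718848 ≈ -1.3911e-6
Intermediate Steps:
M(v, Q) = 52 (M(v, Q) = 2 + 50 = 52)
l(N, W) = -312*W
1/l(-1901, n) = 1/(-312*2304) = 1/(-718848) = -1/718848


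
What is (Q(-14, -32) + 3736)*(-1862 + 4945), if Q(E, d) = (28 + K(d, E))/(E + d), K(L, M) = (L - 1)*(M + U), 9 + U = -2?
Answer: 527202249/46 ≈ 1.1461e+7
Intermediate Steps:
U = -11 (U = -9 - 2 = -11)
K(L, M) = (-1 + L)*(-11 + M) (K(L, M) = (L - 1)*(M - 11) = (-1 + L)*(-11 + M))
Q(E, d) = (39 - E - 11*d + E*d)/(E + d) (Q(E, d) = (28 + (11 - E - 11*d + d*E))/(E + d) = (28 + (11 - E - 11*d + E*d))/(E + d) = (39 - E - 11*d + E*d)/(E + d))
(Q(-14, -32) + 3736)*(-1862 + 4945) = ((39 - 1*(-14) - 11*(-32) - 14*(-32))/(-14 - 32) + 3736)*(-1862 + 4945) = ((39 + 14 + 352 + 448)/(-46) + 3736)*3083 = (-1/46*853 + 3736)*3083 = (-853/46 + 3736)*3083 = (171003/46)*3083 = 527202249/46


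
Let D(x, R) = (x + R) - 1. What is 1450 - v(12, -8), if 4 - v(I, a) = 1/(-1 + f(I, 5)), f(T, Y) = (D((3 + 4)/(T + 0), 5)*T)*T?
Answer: 952915/659 ≈ 1446.0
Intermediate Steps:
D(x, R) = -1 + R + x (D(x, R) = (R + x) - 1 = -1 + R + x)
f(T, Y) = T**2*(4 + 7/T) (f(T, Y) = ((-1 + 5 + (3 + 4)/(T + 0))*T)*T = ((-1 + 5 + 7/T)*T)*T = ((4 + 7/T)*T)*T = (T*(4 + 7/T))*T = T**2*(4 + 7/T))
v(I, a) = 4 - 1/(-1 + I*(7 + 4*I))
1450 - v(12, -8) = 1450 - (-5 + 4*12*(7 + 4*12))/(-1 + 12*(7 + 4*12)) = 1450 - (-5 + 4*12*(7 + 48))/(-1 + 12*(7 + 48)) = 1450 - (-5 + 4*12*55)/(-1 + 12*55) = 1450 - (-5 + 2640)/(-1 + 660) = 1450 - 2635/659 = 952915/659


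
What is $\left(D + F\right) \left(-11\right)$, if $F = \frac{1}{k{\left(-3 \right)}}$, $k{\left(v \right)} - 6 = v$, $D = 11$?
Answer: $- \frac{374}{3} \approx -124.67$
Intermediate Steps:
$k{\left(v \right)} = 6 + v$
$F = \frac{1}{3}$ ($F = \frac{1}{6 - 3} = \frac{1}{3} \approx 0.33333$)
$\left(D + F\right) \left(-11\right) = \left(11 + \frac{1}{3}\right) \left(-11\right) = \frac{34}{3} \left(-11\right) = - \frac{374}{3}$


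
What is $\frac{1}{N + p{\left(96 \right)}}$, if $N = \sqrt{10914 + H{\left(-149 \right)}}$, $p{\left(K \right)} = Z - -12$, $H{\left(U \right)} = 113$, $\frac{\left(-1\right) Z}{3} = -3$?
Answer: $- \frac{21}{10586} + \frac{\sqrt{11027}}{10586} \approx 0.0079359$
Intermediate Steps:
$Z = 9$ ($Z = \left(-3\right) \left(-3\right) = 9$)
$p{\left(K \right)} = 21$ ($p{\left(K \right)} = 9 - -12 = 9 + 12 = 21$)
$N = \sqrt{11027}$ ($N = \sqrt{10914 + 113} = \sqrt{11027} \approx 105.01$)
$\frac{1}{N + p{\left(96 \right)}} = \frac{1}{\sqrt{11027} + 21} = \frac{1}{21 + \sqrt{11027}}$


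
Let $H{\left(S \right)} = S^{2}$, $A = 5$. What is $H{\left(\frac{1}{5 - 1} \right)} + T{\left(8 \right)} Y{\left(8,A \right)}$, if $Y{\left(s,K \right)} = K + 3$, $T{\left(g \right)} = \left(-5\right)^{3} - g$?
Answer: $- \frac{17023}{16} \approx -1063.9$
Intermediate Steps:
$T{\left(g \right)} = -125 - g$
$Y{\left(s,K \right)} = 3 + K$
$H{\left(\frac{1}{5 - 1} \right)} + T{\left(8 \right)} Y{\left(8,A \right)} = \left(\frac{1}{5 - 1}\right)^{2} + \left(-125 - 8\right) \left(3 + 5\right) = \left(\frac{1}{4}\right)^{2} + \left(-125 - 8\right) 8 = \left(\frac{1}{4}\right)^{2} - 1064 = \frac{1}{16} - 1064 = - \frac{17023}{16}$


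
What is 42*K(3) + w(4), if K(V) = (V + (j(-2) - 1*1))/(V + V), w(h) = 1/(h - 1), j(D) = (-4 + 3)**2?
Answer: 64/3 ≈ 21.333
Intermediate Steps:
j(D) = 1 (j(D) = (-1)**2 = 1)
w(h) = 1/(-1 + h)
K(V) = 1/2 (K(V) = (V + (1 - 1*1))/(V + V) = (V + (1 - 1))/((2*V)) = (V + 0)*(1/(2*V)) = V*(1/(2*V)) = 1/2)
42*K(3) + w(4) = 42*(1/2) + 1/(-1 + 4) = 21 + 1/3 = 64/3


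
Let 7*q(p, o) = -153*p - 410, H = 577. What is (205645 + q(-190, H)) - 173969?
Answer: 250392/7 ≈ 35770.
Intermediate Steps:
q(p, o) = -410/7 - 153*p/7 (q(p, o) = (-153*p - 410)/7 = (-410 - 153*p)/7 = -410/7 - 153*p/7)
(205645 + q(-190, H)) - 173969 = (205645 + (-410/7 - 153/7*(-190))) - 173969 = (205645 + (-410/7 + 29070/7)) - 173969 = (205645 + 28660/7) - 173969 = 1468175/7 - 173969 = 250392/7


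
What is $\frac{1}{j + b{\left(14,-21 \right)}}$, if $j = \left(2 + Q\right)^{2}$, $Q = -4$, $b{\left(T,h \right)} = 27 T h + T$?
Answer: $- \frac{1}{7920} \approx -0.00012626$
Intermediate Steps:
$b{\left(T,h \right)} = T + 27 T h$ ($b{\left(T,h \right)} = 27 T h + T = T + 27 T h$)
$j = 4$ ($j = \left(2 - 4\right)^{2} = \left(-2\right)^{2} = 4$)
$\frac{1}{j + b{\left(14,-21 \right)}} = \frac{1}{4 + 14 \left(1 + 27 \left(-21\right)\right)} = \frac{1}{4 + 14 \left(1 - 567\right)} = \frac{1}{4 + 14 \left(-566\right)} = \frac{1}{4 - 7924} = \frac{1}{-7920} = - \frac{1}{7920}$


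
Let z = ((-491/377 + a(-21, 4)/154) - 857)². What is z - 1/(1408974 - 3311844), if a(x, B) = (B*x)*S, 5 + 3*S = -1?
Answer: 24046570436804309929/32724814237830 ≈ 7.3481e+5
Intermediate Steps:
S = -2 (S = -5/3 + (⅓)*(-1) = -5/3 - ⅓ = -2)
a(x, B) = -2*B*x (a(x, B) = (B*x)*(-2) = -2*B*x)
z = 12637001180736/17197609 (z = ((-491/377 - 2*4*(-21)/154) - 857)² = ((-491*1/377 + 168*(1/154)) - 857)² = ((-491/377 + 12/11) - 857)² = (-877/4147 - 857)² = (-3554856/4147)² = 12637001180736/17197609 ≈ 7.3481e+5)
z - 1/(1408974 - 3311844) = 12637001180736/17197609 - 1/(1408974 - 3311844) = 12637001180736/17197609 - 1/(-1902870) = 12637001180736/17197609 - 1*(-1/1902870) = 12637001180736/17197609 + 1/1902870 = 24046570436804309929/32724814237830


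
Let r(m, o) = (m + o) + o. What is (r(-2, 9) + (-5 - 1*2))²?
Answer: 81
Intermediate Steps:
r(m, o) = m + 2*o
(r(-2, 9) + (-5 - 1*2))² = ((-2 + 2*9) + (-5 - 1*2))² = ((-2 + 18) + (-5 - 2))² = (16 - 7)² = 9² = 81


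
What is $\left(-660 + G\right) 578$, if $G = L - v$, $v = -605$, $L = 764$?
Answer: $409802$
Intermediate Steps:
$G = 1369$ ($G = 764 - -605 = 764 + 605 = 1369$)
$\left(-660 + G\right) 578 = \left(-660 + 1369\right) 578 = 709 \cdot 578 = 409802$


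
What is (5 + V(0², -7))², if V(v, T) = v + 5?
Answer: 100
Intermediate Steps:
V(v, T) = 5 + v
(5 + V(0², -7))² = (5 + (5 + 0²))² = (5 + (5 + 0))² = (5 + 5)² = 10² = 100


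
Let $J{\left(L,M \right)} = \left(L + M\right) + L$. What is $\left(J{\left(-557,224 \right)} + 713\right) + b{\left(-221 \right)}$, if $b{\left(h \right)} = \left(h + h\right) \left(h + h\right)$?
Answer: $195187$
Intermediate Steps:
$J{\left(L,M \right)} = M + 2 L$
$b{\left(h \right)} = 4 h^{2}$ ($b{\left(h \right)} = 2 h 2 h = 4 h^{2}$)
$\left(J{\left(-557,224 \right)} + 713\right) + b{\left(-221 \right)} = \left(\left(224 + 2 \left(-557\right)\right) + 713\right) + 4 \left(-221\right)^{2} = \left(\left(224 - 1114\right) + 713\right) + 4 \cdot 48841 = \left(-890 + 713\right) + 195364 = -177 + 195364 = 195187$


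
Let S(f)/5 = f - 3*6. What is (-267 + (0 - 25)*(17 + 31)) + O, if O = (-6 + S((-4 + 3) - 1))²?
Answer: 9769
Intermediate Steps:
S(f) = -90 + 5*f (S(f) = 5*(f - 3*6) = 5*(f - 18) = 5*(-18 + f) = -90 + 5*f)
O = 11236 (O = (-6 + (-90 + 5*((-4 + 3) - 1)))² = (-6 + (-90 + 5*(-1 - 1)))² = (-6 + (-90 + 5*(-2)))² = (-6 + (-90 - 10))² = (-6 - 100)² = (-106)² = 11236)
(-267 + (0 - 25)*(17 + 31)) + O = (-267 + (0 - 25)*(17 + 31)) + 11236 = (-267 - 25*48) + 11236 = (-267 - 1200) + 11236 = -1467 + 11236 = 9769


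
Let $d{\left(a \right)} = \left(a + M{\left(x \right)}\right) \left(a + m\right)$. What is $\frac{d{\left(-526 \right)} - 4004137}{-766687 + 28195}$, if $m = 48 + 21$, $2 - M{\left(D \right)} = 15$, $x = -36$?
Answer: $\frac{45827}{9006} \approx 5.0885$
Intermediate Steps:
$M{\left(D \right)} = -13$ ($M{\left(D \right)} = 2 - 15 = -13$)
$m = 69$
$d{\left(a \right)} = \left(-13 + a\right) \left(69 + a\right)$ ($d{\left(a \right)} = \left(a - 13\right) \left(a + 69\right) = \left(-13 + a\right) \left(69 + a\right)$)
$\frac{d{\left(-526 \right)} - 4004137}{-766687 + 28195} = \frac{\left(-897 + \left(-526\right)^{2} + 56 \left(-526\right)\right) - 4004137}{-766687 + 28195} = \frac{\left(-897 + 276676 - 29456\right) - 4004137}{-738492} = \left(246323 - 4004137\right) \left(- \frac{1}{738492}\right) = \left(-3757814\right) \left(- \frac{1}{738492}\right) = \frac{45827}{9006}$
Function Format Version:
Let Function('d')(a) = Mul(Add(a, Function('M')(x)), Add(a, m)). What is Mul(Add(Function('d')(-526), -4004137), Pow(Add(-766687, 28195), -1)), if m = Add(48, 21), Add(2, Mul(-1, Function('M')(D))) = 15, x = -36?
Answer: Rational(45827, 9006) ≈ 5.0885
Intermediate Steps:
Function('M')(D) = -13 (Function('M')(D) = Add(2, Mul(-1, 15)) = Add(2, -15) = -13)
m = 69
Function('d')(a) = Mul(Add(-13, a), Add(69, a)) (Function('d')(a) = Mul(Add(a, -13), Add(a, 69)) = Mul(Add(-13, a), Add(69, a)))
Mul(Add(Function('d')(-526), -4004137), Pow(Add(-766687, 28195), -1)) = Mul(Add(Add(-897, Pow(-526, 2), Mul(56, -526)), -4004137), Pow(Add(-766687, 28195), -1)) = Mul(Add(Add(-897, 276676, -29456), -4004137), Pow(-738492, -1)) = Mul(Add(246323, -4004137), Rational(-1, 738492)) = Mul(-3757814, Rational(-1, 738492)) = Rational(45827, 9006)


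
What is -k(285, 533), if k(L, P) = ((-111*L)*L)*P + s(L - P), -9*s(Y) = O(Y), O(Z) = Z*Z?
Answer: 43249693579/9 ≈ 4.8055e+9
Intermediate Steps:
O(Z) = Z²
s(Y) = -Y²/9
k(L, P) = -(L - P)²/9 - 111*P*L² (k(L, P) = ((-111*L)*L)*P - (L - P)²/9 = (-111*L²)*P - (L - P)²/9 = -111*P*L² - (L - P)²/9 = -(L - P)²/9 - 111*P*L²)
-k(285, 533) = -(-(285 - 1*533)²/9 - 111*533*285²) = -(-(285 - 533)²/9 - 111*533*81225) = -(-⅑*(-248)² - 4805514675) = -(-⅑*61504 - 4805514675) = -(-61504/9 - 4805514675) = -1*(-43249693579/9) = 43249693579/9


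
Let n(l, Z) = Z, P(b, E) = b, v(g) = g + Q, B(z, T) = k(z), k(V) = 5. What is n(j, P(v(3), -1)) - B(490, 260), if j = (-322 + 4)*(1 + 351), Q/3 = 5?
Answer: 13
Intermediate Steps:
B(z, T) = 5
Q = 15 (Q = 3*5 = 15)
j = -111936 (j = -318*352 = -111936)
v(g) = 15 + g (v(g) = g + 15 = 15 + g)
n(j, P(v(3), -1)) - B(490, 260) = (15 + 3) - 1*5 = 18 - 5 = 13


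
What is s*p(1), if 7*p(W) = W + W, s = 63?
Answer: 18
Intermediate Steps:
p(W) = 2*W/7 (p(W) = (W + W)/7 = (2*W)/7 = 2*W/7)
s*p(1) = 63*((2/7)*1) = 63*(2/7) = 18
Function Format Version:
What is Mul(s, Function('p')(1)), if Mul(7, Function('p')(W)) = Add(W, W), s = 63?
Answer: 18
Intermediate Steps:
Function('p')(W) = Mul(Rational(2, 7), W) (Function('p')(W) = Mul(Rational(1, 7), Add(W, W)) = Mul(Rational(1, 7), Mul(2, W)) = Mul(Rational(2, 7), W))
Mul(s, Function('p')(1)) = Mul(63, Mul(Rational(2, 7), 1)) = Mul(63, Rational(2, 7)) = 18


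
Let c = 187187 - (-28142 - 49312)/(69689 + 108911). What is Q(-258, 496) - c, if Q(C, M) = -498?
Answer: -16760309227/89300 ≈ -1.8769e+5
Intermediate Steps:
c = 16715837827/89300 (c = 187187 - (-77454)/178600 = 187187 - 1*(-38727/89300) = 187187 + 38727/89300 = 16715837827/89300 ≈ 1.8719e+5)
Q(-258, 496) - c = -498 - 1*16715837827/89300 = -498 - 16715837827/89300 = -16760309227/89300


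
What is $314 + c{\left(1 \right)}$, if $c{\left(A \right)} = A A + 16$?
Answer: $331$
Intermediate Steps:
$c{\left(A \right)} = 16 + A^{2}$ ($c{\left(A \right)} = A^{2} + 16 = 16 + A^{2}$)
$314 + c{\left(1 \right)} = 314 + \left(16 + 1^{2}\right) = 314 + \left(16 + 1\right) = 314 + 17 = 331$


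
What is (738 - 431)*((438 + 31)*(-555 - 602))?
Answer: -166588331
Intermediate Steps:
(738 - 431)*((438 + 31)*(-555 - 602)) = 307*(469*(-1157)) = 307*(-542633) = -166588331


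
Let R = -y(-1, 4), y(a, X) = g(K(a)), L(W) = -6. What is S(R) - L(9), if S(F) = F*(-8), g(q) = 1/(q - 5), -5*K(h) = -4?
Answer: 86/21 ≈ 4.0952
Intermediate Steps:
K(h) = ⅘ (K(h) = -⅕*(-4) = ⅘)
g(q) = 1/(-5 + q)
y(a, X) = -5/21 (y(a, X) = 1/(-5 + ⅘) = 1/(-21/5) = -5/21)
R = 5/21 (R = -1*(-5/21) = 5/21 ≈ 0.23810)
S(F) = -8*F
S(R) - L(9) = -8*5/21 - 1*(-6) = -40/21 + 6 = 86/21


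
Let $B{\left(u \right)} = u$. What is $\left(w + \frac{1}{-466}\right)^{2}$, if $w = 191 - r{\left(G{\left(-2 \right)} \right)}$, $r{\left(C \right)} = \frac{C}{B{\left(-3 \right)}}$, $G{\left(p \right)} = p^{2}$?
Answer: $\frac{72295916641}{1954404} \approx 36991.0$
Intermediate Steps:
$r{\left(C \right)} = - \frac{C}{3}$ ($r{\left(C \right)} = \frac{C}{-3} = C \left(- \frac{1}{3}\right) = - \frac{C}{3}$)
$w = \frac{577}{3}$ ($w = 191 - - \frac{\left(-2\right)^{2}}{3} = 191 - \left(- \frac{1}{3}\right) 4 = 191 - - \frac{4}{3} = 191 + \frac{4}{3} = \frac{577}{3} \approx 192.33$)
$\left(w + \frac{1}{-466}\right)^{2} = \left(\frac{577}{3} + \frac{1}{-466}\right)^{2} = \left(\frac{577}{3} - \frac{1}{466}\right)^{2} = \left(\frac{268879}{1398}\right)^{2} = \frac{72295916641}{1954404}$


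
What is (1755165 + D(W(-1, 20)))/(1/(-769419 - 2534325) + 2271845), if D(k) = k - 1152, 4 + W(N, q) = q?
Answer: 5794862784576/7505594287679 ≈ 0.77207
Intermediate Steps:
W(N, q) = -4 + q
D(k) = -1152 + k
(1755165 + D(W(-1, 20)))/(1/(-769419 - 2534325) + 2271845) = (1755165 + (-1152 + (-4 + 20)))/(1/(-769419 - 2534325) + 2271845) = (1755165 + (-1152 + 16))/(1/(-3303744) + 2271845) = (1755165 - 1136)/(-1/3303744 + 2271845) = 1754029/(7505594287679/3303744) = 1754029*(3303744/7505594287679) = 5794862784576/7505594287679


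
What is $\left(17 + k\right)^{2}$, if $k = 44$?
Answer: $3721$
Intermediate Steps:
$\left(17 + k\right)^{2} = \left(17 + 44\right)^{2} = 61^{2} = 3721$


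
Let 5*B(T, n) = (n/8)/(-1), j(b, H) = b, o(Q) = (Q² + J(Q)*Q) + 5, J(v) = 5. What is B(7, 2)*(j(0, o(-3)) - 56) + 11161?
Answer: 55819/5 ≈ 11164.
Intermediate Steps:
o(Q) = 5 + Q² + 5*Q (o(Q) = (Q² + 5*Q) + 5 = 5 + Q² + 5*Q)
B(T, n) = -n/40 (B(T, n) = ((n/8)/(-1))/5 = ((n*(⅛))*(-1))/5 = ((n/8)*(-1))/5 = (-n/8)/5 = -n/40)
B(7, 2)*(j(0, o(-3)) - 56) + 11161 = (-1/40*2)*(0 - 56) + 11161 = -1/20*(-56) + 11161 = 14/5 + 11161 = 55819/5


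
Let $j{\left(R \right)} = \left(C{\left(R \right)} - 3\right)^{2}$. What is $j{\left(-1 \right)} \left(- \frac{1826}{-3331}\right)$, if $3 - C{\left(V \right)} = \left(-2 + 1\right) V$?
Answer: $\frac{1826}{3331} \approx 0.54818$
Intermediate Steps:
$C{\left(V \right)} = 3 + V$ ($C{\left(V \right)} = 3 - \left(-2 + 1\right) V = 3 - - V = 3 + V$)
$j{\left(R \right)} = R^{2}$ ($j{\left(R \right)} = \left(\left(3 + R\right) - 3\right)^{2} = R^{2}$)
$j{\left(-1 \right)} \left(- \frac{1826}{-3331}\right) = \left(-1\right)^{2} \left(- \frac{1826}{-3331}\right) = 1 \left(\left(-1826\right) \left(- \frac{1}{3331}\right)\right) = 1 \cdot \frac{1826}{3331} = \frac{1826}{3331}$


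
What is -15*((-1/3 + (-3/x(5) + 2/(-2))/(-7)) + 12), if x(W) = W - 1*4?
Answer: -1285/7 ≈ -183.57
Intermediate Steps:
x(W) = -4 + W (x(W) = W - 4 = -4 + W)
-15*((-1/3 + (-3/x(5) + 2/(-2))/(-7)) + 12) = -15*((-1/3 + (-3/(-4 + 5) + 2/(-2))/(-7)) + 12) = -15*((-1*⅓ + (-3/1 + 2*(-½))*(-⅐)) + 12) = -15*((-⅓ + (-3*1 - 1)*(-⅐)) + 12) = -15*((-⅓ + (-3 - 1)*(-⅐)) + 12) = -15*((-⅓ - 4*(-⅐)) + 12) = -15*((-⅓ + 4/7) + 12) = -15*(5/21 + 12) = -15*257/21 = -1285/7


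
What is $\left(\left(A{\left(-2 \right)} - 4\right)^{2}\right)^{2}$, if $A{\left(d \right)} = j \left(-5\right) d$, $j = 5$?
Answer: $4477456$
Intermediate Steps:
$A{\left(d \right)} = - 25 d$ ($A{\left(d \right)} = 5 \left(-5\right) d = - 25 d$)
$\left(\left(A{\left(-2 \right)} - 4\right)^{2}\right)^{2} = \left(\left(\left(-25\right) \left(-2\right) - 4\right)^{2}\right)^{2} = \left(\left(50 - 4\right)^{2}\right)^{2} = \left(46^{2}\right)^{2} = 2116^{2} = 4477456$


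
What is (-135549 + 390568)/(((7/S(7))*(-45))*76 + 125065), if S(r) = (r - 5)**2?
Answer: 255019/119080 ≈ 2.1416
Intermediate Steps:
S(r) = (-5 + r)**2
(-135549 + 390568)/(((7/S(7))*(-45))*76 + 125065) = (-135549 + 390568)/(((7/((-5 + 7)**2))*(-45))*76 + 125065) = 255019/(((7/(2**2))*(-45))*76 + 125065) = 255019/(((7/4)*(-45))*76 + 125065) = 255019/(-315/4*76 + 125065) = 255019/(-5985 + 125065) = 255019/119080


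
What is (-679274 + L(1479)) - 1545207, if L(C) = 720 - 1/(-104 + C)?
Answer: -3057671376/1375 ≈ -2.2238e+6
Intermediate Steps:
(-679274 + L(1479)) - 1545207 = (-679274 + (-74881 + 720*1479)/(-104 + 1479)) - 1545207 = (-679274 + (-74881 + 1064880)/1375) - 1545207 = (-679274 + (1/1375)*989999) - 1545207 = (-679274 + 989999/1375) - 1545207 = -933011751/1375 - 1545207 = -3057671376/1375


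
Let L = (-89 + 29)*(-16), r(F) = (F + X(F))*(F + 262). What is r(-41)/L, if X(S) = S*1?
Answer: -9061/480 ≈ -18.877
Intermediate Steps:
X(S) = S
r(F) = 2*F*(262 + F) (r(F) = (F + F)*(F + 262) = (2*F)*(262 + F) = 2*F*(262 + F))
L = 960 (L = -60*(-16) = 960)
r(-41)/L = (2*(-41)*(262 - 41))/960 = (2*(-41)*221)*(1/960) = -18122*1/960 = -9061/480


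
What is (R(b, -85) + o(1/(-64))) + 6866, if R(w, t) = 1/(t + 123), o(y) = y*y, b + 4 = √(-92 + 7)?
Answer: 534341651/77824 ≈ 6866.0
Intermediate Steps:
b = -4 + I*√85 (b = -4 + √(-92 + 7) = -4 + √(-85) = -4 + I*√85 ≈ -4.0 + 9.2195*I)
o(y) = y²
R(w, t) = 1/(123 + t)
(R(b, -85) + o(1/(-64))) + 6866 = (1/(123 - 85) + (1/(-64))²) + 6866 = (1/38 + (-1/64)²) + 6866 = (1/38 + 1/4096) + 6866 = 2067/77824 + 6866 = 534341651/77824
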